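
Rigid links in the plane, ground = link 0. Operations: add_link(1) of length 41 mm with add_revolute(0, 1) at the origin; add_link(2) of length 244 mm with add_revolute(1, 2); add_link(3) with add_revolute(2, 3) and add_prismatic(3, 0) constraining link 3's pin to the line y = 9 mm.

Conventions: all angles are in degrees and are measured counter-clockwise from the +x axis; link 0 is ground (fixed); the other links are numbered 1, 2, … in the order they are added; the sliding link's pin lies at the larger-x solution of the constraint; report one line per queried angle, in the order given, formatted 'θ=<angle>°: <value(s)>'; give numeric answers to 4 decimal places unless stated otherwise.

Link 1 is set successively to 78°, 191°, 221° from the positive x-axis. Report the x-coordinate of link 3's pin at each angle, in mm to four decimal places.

geometry: r = 41 mm, L = 244 mm, e = 9 mm
θ=78°: crank pin P = (r cos θ, r sin θ) = (8.524379, 40.104052)
θ=78°: h = r sin θ − e = 40.104052 − 9 = 31.104052
θ=78°: x = r cos θ + √(L² − h²) = 8.524379 + 242.009376 = 250.533755
θ=191°: crank pin P = (r cos θ, r sin θ) = (-40.246715, -7.823169)
θ=191°: h = r sin θ − e = -7.823169 − 9 = -16.823169
θ=191°: x = r cos θ + √(L² − h²) = -40.246715 + 243.419352 = 203.172638
θ=221°: crank pin P = (r cos θ, r sin θ) = (-30.943093, -26.898420)
θ=221°: h = r sin θ − e = -26.898420 − 9 = -35.898420
θ=221°: x = r cos θ + √(L² − h²) = -30.943093 + 241.344781 = 210.401688

θ=78°: 250.5338
θ=191°: 203.1726
θ=221°: 210.4017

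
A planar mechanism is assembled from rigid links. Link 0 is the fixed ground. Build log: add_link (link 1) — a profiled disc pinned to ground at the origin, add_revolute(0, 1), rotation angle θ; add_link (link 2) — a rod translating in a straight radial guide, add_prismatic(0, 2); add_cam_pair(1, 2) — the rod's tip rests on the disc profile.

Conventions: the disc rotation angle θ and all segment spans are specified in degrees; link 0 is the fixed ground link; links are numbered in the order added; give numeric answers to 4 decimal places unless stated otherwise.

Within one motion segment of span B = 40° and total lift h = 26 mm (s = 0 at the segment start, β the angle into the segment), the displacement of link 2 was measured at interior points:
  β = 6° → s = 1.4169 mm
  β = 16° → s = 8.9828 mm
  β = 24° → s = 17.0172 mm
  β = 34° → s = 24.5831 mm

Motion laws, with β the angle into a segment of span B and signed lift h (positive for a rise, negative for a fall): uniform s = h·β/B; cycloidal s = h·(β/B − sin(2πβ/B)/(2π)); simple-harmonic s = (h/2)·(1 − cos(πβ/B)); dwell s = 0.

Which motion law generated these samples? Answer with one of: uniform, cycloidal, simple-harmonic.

candidates at β/B = r: uniform s = h·r (linear in β); cycloidal s = h·(r − sin(2πr)/(2π)); simple-harmonic s = (h/2)(1 − cos(πr))
β=6°: printed 1.4169 | uniform 3.9000, cycloidal 0.5523, simple-harmonic 1.4169
β=16°: printed 8.9828 | uniform 10.4000, cycloidal 7.9677, simple-harmonic 8.9828
β=24°: printed 17.0172 | uniform 15.6000, cycloidal 18.0323, simple-harmonic 17.0172
β=34°: printed 24.5831 | uniform 22.1000, cycloidal 25.4477, simple-harmonic 24.5831
only one law matches every sample → simple-harmonic

simple-harmonic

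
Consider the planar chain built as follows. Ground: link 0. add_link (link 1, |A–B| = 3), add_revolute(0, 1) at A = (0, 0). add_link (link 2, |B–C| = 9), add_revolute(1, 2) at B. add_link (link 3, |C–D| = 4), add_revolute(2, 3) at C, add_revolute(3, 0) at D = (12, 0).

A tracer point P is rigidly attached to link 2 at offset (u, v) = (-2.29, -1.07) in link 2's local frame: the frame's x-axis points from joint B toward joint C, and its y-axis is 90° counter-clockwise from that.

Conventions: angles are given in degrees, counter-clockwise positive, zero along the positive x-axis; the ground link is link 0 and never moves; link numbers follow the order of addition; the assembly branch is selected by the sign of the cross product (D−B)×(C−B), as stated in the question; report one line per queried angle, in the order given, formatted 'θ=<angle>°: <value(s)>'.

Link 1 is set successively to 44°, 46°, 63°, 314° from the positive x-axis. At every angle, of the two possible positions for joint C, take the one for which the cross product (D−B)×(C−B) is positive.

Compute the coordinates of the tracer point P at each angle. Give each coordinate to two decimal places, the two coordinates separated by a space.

A=(0,0), D=(12.00,0)
θ=44°: B = A + 3.00·(cos44°, sin44°) = (2.1580, 2.0840)
θ=44°: |BD| = 10.0602
θ=44°: circle(B,9.00) ∩ circle(D,4.00): a=8.2607, h=3.5723
θ=44°:   candidates: C₊=(10.9795,3.8676) cross=35.938; C₋=(9.4995,-3.1221) cross=-35.938
θ=44°:   branch + wants cross > 0 → take C=(10.9795,3.8676) (cross=35.938)
θ=44°: ex = (C−B)/|BC| = (0.9802,0.1982); ey = (-0.1982,0.9802)
θ=44°: P = B + -2.29·ex + -1.07·ey = (0.1255,0.5814)
θ=46°: B = A + 3.00·(cos46°, sin46°) = (2.0840, 2.1580)
θ=46°: |BD| = 10.1481
θ=46°: circle(B,9.00) ∩ circle(D,4.00): a=8.2766, h=3.5352
θ=46°:   candidates: C₊=(10.9231,3.8523) cross=35.875; C₋=(9.4195,-3.0563) cross=-35.875
θ=46°:   branch + wants cross > 0 → take C=(10.9231,3.8523) (cross=35.875)
θ=46°: ex = (C−B)/|BC| = (0.9821,0.1883); ey = (-0.1883,0.9821)
θ=46°: P = B + -2.29·ex + -1.07·ey = (0.0363,0.6761)
θ=63°: B = A + 3.00·(cos63°, sin63°) = (1.3620, 2.6730)
θ=63°: |BD| = 10.9687
θ=63°: circle(B,9.00) ∩ circle(D,4.00): a=8.4473, h=3.1053
θ=63°:   candidates: C₊=(10.3114,3.6261) cross=34.061; C₋=(8.7979,-2.3972) cross=-34.061
θ=63°:   branch + wants cross > 0 → take C=(10.3114,3.6261) (cross=34.061)
θ=63°: ex = (C−B)/|BC| = (0.9944,0.1059); ey = (-0.1059,0.9944)
θ=63°: P = B + -2.29·ex + -1.07·ey = (-0.8018,1.3665)
θ=314°: B = A + 3.00·(cos314°, sin314°) = (2.0840, -2.1580)
θ=314°: |BD| = 10.1481
θ=314°: circle(B,9.00) ∩ circle(D,4.00): a=8.2766, h=3.5352
θ=314°:   candidates: C₊=(9.4195,3.0563) cross=35.875; C₋=(10.9231,-3.8523) cross=-35.875
θ=314°:   branch + wants cross > 0 → take C=(9.4195,3.0563) (cross=35.875)
θ=314°: ex = (C−B)/|BC| = (0.8151,0.5794); ey = (-0.5794,0.8151)
θ=314°: P = B + -2.29·ex + -1.07·ey = (0.8374,-4.3569)

θ=44°: 0.13 0.58
θ=46°: 0.04 0.68
θ=63°: -0.80 1.37
θ=314°: 0.84 -4.36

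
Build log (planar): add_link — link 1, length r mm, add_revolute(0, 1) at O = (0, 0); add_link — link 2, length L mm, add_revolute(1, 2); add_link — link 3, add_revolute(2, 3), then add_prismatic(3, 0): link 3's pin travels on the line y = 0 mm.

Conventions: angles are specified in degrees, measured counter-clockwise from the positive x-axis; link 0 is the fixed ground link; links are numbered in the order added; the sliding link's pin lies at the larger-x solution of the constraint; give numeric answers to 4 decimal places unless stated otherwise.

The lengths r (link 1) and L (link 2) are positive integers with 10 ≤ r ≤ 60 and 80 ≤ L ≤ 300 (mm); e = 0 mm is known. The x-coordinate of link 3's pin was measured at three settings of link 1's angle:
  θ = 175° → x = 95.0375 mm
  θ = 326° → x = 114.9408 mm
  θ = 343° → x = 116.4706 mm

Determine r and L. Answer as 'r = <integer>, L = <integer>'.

constraint per measurement: (x − r cos θ)² + (r sin θ − e)² = L²
subtracting the θ₁ and θ₂ equations cancels the r² and L² terms:
r = (x₁² − x₂²) / (2[(x₁cos θ₁ + e sin θ₁) − (x₂cos θ₂ + e sin θ₂)]) = 11.0000 → r = 11
L² = (x₁ − r cos θ₁)² + (r sin θ₁ − e)² = 11235.9952 → L = 106.0000 → L = 106
check at θ₃=343°: x = 116.4706 (printed 116.4706) ✓

r = 11, L = 106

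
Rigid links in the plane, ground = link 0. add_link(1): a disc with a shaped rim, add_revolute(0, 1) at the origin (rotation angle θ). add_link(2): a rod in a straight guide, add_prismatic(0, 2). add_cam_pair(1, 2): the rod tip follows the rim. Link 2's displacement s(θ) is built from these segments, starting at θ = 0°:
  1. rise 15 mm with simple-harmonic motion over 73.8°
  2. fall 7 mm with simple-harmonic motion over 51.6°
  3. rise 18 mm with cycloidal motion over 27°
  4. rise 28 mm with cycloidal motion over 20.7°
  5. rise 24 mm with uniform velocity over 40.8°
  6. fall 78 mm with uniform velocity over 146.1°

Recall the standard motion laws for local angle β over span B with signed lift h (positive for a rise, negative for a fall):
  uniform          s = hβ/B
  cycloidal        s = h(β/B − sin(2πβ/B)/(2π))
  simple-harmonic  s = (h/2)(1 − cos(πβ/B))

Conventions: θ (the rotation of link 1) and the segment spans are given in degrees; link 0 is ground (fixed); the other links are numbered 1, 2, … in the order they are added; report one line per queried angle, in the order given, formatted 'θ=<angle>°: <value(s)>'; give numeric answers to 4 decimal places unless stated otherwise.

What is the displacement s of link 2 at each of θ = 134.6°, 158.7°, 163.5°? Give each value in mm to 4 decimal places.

segment 1 (0° to 73.8°, simple-harmonic, h = 15) is passed completely: s = 0.0000 + (15) = 15.0000
segment 2 (73.8° to 125.4°, simple-harmonic, h = -7) is passed completely: s = 15.0000 + (-7) = 8.0000
θ = 134.6° falls in segment 3 (125.4° to 152.4°, cycloidal, h = 18): β = 134.6 − 125.4 = 9.2°, B = 27°; Δs = 18·(0.3407 − sin(2π·0.3407)/(2π)) = 3.7217; s = 8.0000 + 3.7217 = 11.7217
segment 3 (125.4° to 152.4°, cycloidal, h = 18) is passed completely: s = 8.0000 + (18) = 26.0000
θ = 158.7° falls in segment 4 (152.4° to 173.1°, cycloidal, h = 28): β = 158.7 − 152.4 = 6.3°, B = 20.7°; Δs = 28·(0.3043 − sin(2π·0.3043)/(2π)) = 4.3227; s = 26.0000 + 4.3227 = 30.3227
θ = 163.5° falls in segment 4 (152.4° to 173.1°, cycloidal, h = 28): β = 163.5 − 152.4 = 11.1°, B = 20.7°; Δs = 28·(0.5362 − sin(2π·0.5362)/(2π)) = 16.0202; s = 26.0000 + 16.0202 = 42.0202

θ=134.6°: 11.7217
θ=158.7°: 30.3227
θ=163.5°: 42.0202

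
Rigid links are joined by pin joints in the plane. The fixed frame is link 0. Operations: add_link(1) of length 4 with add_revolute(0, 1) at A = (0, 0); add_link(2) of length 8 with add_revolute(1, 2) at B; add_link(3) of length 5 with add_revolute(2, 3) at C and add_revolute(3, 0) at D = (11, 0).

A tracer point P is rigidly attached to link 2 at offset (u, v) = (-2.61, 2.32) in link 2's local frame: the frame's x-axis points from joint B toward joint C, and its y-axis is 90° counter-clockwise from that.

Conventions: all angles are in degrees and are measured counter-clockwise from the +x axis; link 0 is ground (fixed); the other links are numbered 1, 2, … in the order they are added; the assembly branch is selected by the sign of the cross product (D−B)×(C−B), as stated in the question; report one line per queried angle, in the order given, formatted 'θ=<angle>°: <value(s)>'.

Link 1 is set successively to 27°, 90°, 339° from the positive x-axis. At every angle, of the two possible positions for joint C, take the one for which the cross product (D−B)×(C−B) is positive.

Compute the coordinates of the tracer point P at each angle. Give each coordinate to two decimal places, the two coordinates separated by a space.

A=(0,0), D=(11.00,0)
θ=27°: B = A + 4.00·(cos27°, sin27°) = (3.5640, 1.8160)
θ=27°: |BD| = 7.6545
θ=27°: circle(B,8.00) ∩ circle(D,5.00): a=6.3748, h=4.8335
θ=27°:   candidates: C₊=(10.9035,4.9991) cross=36.998; C₋=(8.6101,-4.3919) cross=-36.998
θ=27°:   branch + wants cross > 0 → take C=(10.9035,4.9991) (cross=36.998)
θ=27°: ex = (C−B)/|BC| = (0.9174,0.3979); ey = (-0.3979,0.9174)
θ=27°: P = B + -2.61·ex + 2.32·ey = (0.2464,2.9059)
θ=90°: B = A + 4.00·(cos90°, sin90°) = (0.0000, 4.0000)
θ=90°: |BD| = 11.7047
θ=90°: circle(B,8.00) ∩ circle(D,5.00): a=7.5183, h=2.7339
θ=90°:   candidates: C₊=(8.0000,4.0000) cross=32.000; C₋=(6.1314,-1.1387) cross=-32.000
θ=90°:   branch + wants cross > 0 → take C=(8.0000,4.0000) (cross=32.000)
θ=90°: ex = (C−B)/|BC| = (1.0000,0.0000); ey = (-0.0000,1.0000)
θ=90°: P = B + -2.61·ex + 2.32·ey = (-2.6100,6.3200)
θ=339°: B = A + 4.00·(cos339°, sin339°) = (3.7343, -1.4335)
θ=339°: |BD| = 7.4057
θ=339°: circle(B,8.00) ∩ circle(D,5.00): a=6.3360, h=4.8842
θ=339°:   candidates: C₊=(9.0051,4.5848) cross=36.171; C₋=(10.8959,-4.9989) cross=-36.171
θ=339°:   branch + wants cross > 0 → take C=(9.0051,4.5848) (cross=36.171)
θ=339°: ex = (C−B)/|BC| = (0.6588,0.7523); ey = (-0.7523,0.6588)
θ=339°: P = B + -2.61·ex + 2.32·ey = (0.2695,-1.8684)

θ=27°: 0.25 2.91
θ=90°: -2.61 6.32
θ=339°: 0.27 -1.87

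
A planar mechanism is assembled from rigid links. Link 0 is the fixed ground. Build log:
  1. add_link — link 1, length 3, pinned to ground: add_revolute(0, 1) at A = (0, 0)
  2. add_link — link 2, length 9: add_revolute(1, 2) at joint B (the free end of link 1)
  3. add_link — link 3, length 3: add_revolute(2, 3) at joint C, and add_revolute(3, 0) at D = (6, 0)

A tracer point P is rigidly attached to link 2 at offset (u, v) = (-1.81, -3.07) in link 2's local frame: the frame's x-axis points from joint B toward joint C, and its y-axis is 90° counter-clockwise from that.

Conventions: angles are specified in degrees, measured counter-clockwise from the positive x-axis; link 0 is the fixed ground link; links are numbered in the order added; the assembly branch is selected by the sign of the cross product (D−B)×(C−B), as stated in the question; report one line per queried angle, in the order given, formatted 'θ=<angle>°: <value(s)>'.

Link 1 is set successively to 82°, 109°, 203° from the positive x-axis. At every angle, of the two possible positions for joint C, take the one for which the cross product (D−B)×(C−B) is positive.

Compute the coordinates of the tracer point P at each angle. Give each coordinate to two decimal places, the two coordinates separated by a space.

A=(0,0), D=(6.00,0)
θ=82°: B = A + 3.00·(cos82°, sin82°) = (0.4175, 2.9708)
θ=82°: |BD| = 6.3237
θ=82°: circle(B,9.00) ∩ circle(D,3.00): a=8.8547, h=1.6107
θ=82°:   candidates: C₊=(8.9909,0.2329) cross=10.185; C₋=(7.4776,-2.6109) cross=-10.185
θ=82°:   branch + wants cross > 0 → take C=(8.9909,0.2329) (cross=10.185)
θ=82°: ex = (C−B)/|BC| = (0.9526,-0.3042); ey = (0.3042,0.9526)
θ=82°: P = B + -1.81·ex + -3.07·ey = (-2.2406,0.5969)
θ=109°: B = A + 3.00·(cos109°, sin109°) = (-0.9767, 2.8366)
θ=109°: |BD| = 7.5313
θ=109°: circle(B,9.00) ∩ circle(D,3.00): a=8.5457, h=2.8233
θ=109°:   candidates: C₊=(8.0031,2.2333) cross=21.263; C₋=(5.8764,-2.9975) cross=-21.263
θ=109°:   branch + wants cross > 0 → take C=(8.0031,2.2333) (cross=21.263)
θ=109°: ex = (C−B)/|BC| = (0.9978,-0.0670); ey = (0.0670,0.9978)
θ=109°: P = B + -1.81·ex + -3.07·ey = (-2.9884,-0.1052)
θ=203°: B = A + 3.00·(cos203°, sin203°) = (-2.7615, -1.1722)
θ=203°: |BD| = 8.8396
θ=203°: circle(B,9.00) ∩ circle(D,3.00): a=8.4924, h=2.9798
θ=203°:   candidates: C₊=(5.2607,2.9075) cross=26.341; C₋=(6.0510,-2.9996) cross=-26.341
θ=203°:   branch + wants cross > 0 → take C=(5.2607,2.9075) (cross=26.341)
θ=203°: ex = (C−B)/|BC| = (0.8914,0.4533); ey = (-0.4533,0.8914)
θ=203°: P = B + -1.81·ex + -3.07·ey = (-2.9833,-4.7291)

θ=82°: -2.24 0.60
θ=109°: -2.99 -0.11
θ=203°: -2.98 -4.73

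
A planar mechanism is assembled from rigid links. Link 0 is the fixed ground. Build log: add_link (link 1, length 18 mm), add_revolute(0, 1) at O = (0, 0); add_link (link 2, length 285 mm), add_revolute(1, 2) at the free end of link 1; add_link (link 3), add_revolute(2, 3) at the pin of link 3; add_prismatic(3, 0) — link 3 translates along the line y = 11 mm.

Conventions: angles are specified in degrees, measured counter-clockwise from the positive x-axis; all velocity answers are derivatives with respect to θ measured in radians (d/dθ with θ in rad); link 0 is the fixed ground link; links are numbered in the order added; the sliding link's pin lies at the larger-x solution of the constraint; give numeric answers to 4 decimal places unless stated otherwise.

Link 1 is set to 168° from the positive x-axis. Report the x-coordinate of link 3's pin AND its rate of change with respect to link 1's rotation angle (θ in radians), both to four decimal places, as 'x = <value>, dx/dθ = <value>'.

geometry: r = 18 mm, L = 285 mm, e = 11 mm
crank pin P = (r cos θ, r sin θ) = (-17.606657, 3.742410)
h = r sin θ − e = 3.742410 − 11 = -7.257590
x = r cos θ + √(L² − h²) = -17.606657 + 284.907577 = 267.300920
dx/dθ = −r sin θ − h·r cos θ/√(L² − h²) (θ in radians; h = -7.257590) = -4.190913

x = 267.3009, dx/dθ = -4.1909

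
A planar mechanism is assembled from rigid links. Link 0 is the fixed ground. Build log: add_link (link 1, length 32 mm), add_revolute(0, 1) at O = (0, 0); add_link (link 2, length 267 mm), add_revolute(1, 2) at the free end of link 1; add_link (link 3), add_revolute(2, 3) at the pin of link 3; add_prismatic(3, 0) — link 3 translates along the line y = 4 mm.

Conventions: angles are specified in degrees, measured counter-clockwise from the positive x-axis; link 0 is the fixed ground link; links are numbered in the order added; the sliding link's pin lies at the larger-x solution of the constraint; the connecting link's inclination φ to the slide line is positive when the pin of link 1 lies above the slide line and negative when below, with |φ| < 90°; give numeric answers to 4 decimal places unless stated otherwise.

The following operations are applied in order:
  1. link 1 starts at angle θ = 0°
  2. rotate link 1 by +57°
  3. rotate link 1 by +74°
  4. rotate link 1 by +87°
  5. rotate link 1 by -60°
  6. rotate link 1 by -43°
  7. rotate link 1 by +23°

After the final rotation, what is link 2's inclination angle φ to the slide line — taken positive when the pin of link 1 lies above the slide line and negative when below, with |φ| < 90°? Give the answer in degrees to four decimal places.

geometry: r = 32 mm, L = 267 mm, e = 4 mm; θ starts at 0°
rotate link 1 by +57°: θ ← 0° +57° = 57°
rotate link 1 by +74°: θ ← 57° +74° = 131°
rotate link 1 by +87°: θ ← 131° +87° = 218°
rotate link 1 by -60°: θ ← 218° -60° = 158°
rotate link 1 by -43°: θ ← 158° -43° = 115°
rotate link 1 by +23°: θ ← 115° +23° = 138°
h = r sin θ − e = 21.412179 − 4 = 17.412179
sin φ = h / L = 17.412179 / 267 = 0.06521416
φ = arcsin(0.06521416) = 3.739149°

3.7391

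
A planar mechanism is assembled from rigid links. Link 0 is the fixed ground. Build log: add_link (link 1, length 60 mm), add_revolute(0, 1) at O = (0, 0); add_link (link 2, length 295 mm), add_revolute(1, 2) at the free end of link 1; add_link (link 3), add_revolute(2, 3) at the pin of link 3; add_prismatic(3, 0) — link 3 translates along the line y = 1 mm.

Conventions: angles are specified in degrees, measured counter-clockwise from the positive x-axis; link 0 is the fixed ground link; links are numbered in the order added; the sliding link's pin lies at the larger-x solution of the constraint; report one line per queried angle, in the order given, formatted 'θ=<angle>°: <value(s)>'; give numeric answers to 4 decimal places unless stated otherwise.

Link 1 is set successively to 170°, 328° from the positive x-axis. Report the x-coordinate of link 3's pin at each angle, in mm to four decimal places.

geometry: r = 60 mm, L = 295 mm, e = 1 mm
θ=170°: crank pin P = (r cos θ, r sin θ) = (-59.088465, 10.418891)
θ=170°: h = r sin θ − e = 10.418891 − 1 = 9.418891
θ=170°: x = r cos θ + √(L² − h²) = -59.088465 + 294.849596 = 235.761131
θ=328°: crank pin P = (r cos θ, r sin θ) = (50.882886, -31.795156)
θ=328°: h = r sin θ − e = -31.795156 − 1 = -32.795156
θ=328°: x = r cos θ + √(L² − h²) = 50.882886 + 293.171414 = 344.054299

θ=170°: 235.7611
θ=328°: 344.0543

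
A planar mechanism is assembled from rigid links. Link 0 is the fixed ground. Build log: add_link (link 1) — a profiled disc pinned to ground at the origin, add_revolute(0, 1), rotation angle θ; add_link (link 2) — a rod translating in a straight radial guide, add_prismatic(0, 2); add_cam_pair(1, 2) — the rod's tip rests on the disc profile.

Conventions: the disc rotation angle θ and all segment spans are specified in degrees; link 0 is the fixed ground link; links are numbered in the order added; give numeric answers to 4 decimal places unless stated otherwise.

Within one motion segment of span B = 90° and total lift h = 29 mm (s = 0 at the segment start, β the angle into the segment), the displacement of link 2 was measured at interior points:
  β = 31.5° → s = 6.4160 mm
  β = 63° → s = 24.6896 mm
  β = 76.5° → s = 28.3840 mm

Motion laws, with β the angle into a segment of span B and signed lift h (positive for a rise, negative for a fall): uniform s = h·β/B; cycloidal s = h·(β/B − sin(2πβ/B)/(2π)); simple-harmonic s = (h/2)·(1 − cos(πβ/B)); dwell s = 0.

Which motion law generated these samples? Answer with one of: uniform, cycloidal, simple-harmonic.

candidates at β/B = r: uniform s = h·r (linear in β); cycloidal s = h·(r − sin(2πr)/(2π)); simple-harmonic s = (h/2)(1 − cos(πr))
β=31.5°: printed 6.4160 | uniform 10.1500, cycloidal 6.4160, simple-harmonic 7.9171
β=63°: printed 24.6896 | uniform 20.3000, cycloidal 24.6896, simple-harmonic 23.0229
β=76.5°: printed 28.3840 | uniform 24.6500, cycloidal 28.3840, simple-harmonic 27.4196
only one law matches every sample → cycloidal

cycloidal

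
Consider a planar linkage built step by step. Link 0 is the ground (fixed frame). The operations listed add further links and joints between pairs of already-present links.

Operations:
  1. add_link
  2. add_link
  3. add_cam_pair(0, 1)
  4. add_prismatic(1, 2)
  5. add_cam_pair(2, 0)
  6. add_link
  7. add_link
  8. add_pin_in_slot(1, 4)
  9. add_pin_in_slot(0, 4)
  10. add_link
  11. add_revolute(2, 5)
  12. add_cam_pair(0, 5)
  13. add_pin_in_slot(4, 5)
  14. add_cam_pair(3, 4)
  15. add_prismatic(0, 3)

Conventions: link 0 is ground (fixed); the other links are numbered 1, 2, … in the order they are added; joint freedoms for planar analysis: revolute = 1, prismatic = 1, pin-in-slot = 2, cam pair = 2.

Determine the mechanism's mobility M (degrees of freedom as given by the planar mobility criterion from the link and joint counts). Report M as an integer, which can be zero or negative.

link 0 = ground. State L|J1|J2 = 1|0|0
+link1  2|0|0
+link2  3|0|0
C(0,1) f=2→J2  3|0|1
P(1,2) f=1→J1  3|1|1
C(2,0) f=2→J2  3|1|2
+link3  4|1|2
+link4  5|1|2
PS(1,4) f=2→J2  5|1|3
PS(0,4) f=2→J2  5|1|4
+link5  6|1|4
R(2,5) f=1→J1  6|2|4
C(0,5) f=2→J2  6|2|5
PS(4,5) f=2→J2  6|2|6
C(3,4) f=2→J2  6|2|7
P(0,3) f=1→J1  6|3|7
M = 3(6−1)−2·3−7 = 15−6−7 = 2

M = 2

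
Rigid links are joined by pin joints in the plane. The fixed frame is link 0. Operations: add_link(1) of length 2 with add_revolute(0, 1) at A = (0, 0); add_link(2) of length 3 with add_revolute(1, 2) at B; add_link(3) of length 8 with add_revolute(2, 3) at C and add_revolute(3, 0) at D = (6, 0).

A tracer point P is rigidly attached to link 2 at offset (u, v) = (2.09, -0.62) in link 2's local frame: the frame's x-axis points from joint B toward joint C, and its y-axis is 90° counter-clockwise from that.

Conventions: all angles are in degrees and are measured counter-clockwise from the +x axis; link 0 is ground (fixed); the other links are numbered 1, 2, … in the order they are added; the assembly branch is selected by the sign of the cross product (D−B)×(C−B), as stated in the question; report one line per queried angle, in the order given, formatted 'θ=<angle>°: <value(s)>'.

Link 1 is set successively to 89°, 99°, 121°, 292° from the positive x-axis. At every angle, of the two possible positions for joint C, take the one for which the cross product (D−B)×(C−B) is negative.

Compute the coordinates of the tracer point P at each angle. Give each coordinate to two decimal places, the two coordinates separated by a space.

A=(0,0), D=(6.00,0)
θ=89°: B = A + 2.00·(cos89°, sin89°) = (0.0349, 1.9997)
θ=89°: |BD| = 6.2914
θ=89°: circle(B,3.00) ∩ circle(D,8.00): a=-1.2254, h=2.7383
θ=89°:   candidates: C₊=(-0.2566,4.9855) cross=17.228; C₋=(-1.9973,-0.2071) cross=-17.228
θ=89°:   branch - wants cross < 0 → take C=(-1.9973,-0.2071) (cross=-17.228)
θ=89°: ex = (C−B)/|BC| = (-0.6774,-0.7356); ey = (0.7356,-0.6774)
θ=89°: P = B + 2.09·ex + -0.62·ey = (-1.8370,0.8823)
θ=99°: B = A + 2.00·(cos99°, sin99°) = (-0.3129, 1.9754)
θ=99°: |BD| = 6.6147
θ=99°: circle(B,3.00) ∩ circle(D,8.00): a=-0.8500, h=2.8771
θ=99°:   candidates: C₊=(-0.2649,4.9750) cross=19.031; C₋=(-1.9833,-0.5165) cross=-19.031
θ=99°:   branch - wants cross < 0 → take C=(-1.9833,-0.5165) (cross=-19.031)
θ=99°: ex = (C−B)/|BC| = (-0.5568,-0.8306); ey = (0.8306,-0.5568)
θ=99°: P = B + 2.09·ex + -0.62·ey = (-1.9916,0.5846)
θ=121°: B = A + 2.00·(cos121°, sin121°) = (-1.0301, 1.7143)
θ=121°: |BD| = 7.2361
θ=121°: circle(B,3.00) ∩ circle(D,8.00): a=-0.1824, h=2.9945
θ=121°:   candidates: C₊=(-0.4978,4.6667) cross=21.668; C₋=(-1.9167,-1.1517) cross=-21.668
θ=121°:   branch - wants cross < 0 → take C=(-1.9167,-1.1517) (cross=-21.668)
θ=121°: ex = (C−B)/|BC| = (-0.2955,-0.9553); ey = (0.9553,-0.2955)
θ=121°: P = B + 2.09·ex + -0.62·ey = (-2.2400,-0.0991)
θ=292°: B = A + 2.00·(cos292°, sin292°) = (0.7492, -1.8544)
θ=292°: |BD| = 5.5686
θ=292°: circle(B,3.00) ∩ circle(D,8.00): a=-2.1541, h=2.0880
θ=292°:   candidates: C₊=(-1.9773,-0.6028) cross=11.627; C₋=(-0.5866,-4.5406) cross=-11.627
θ=292°:   branch - wants cross < 0 → take C=(-0.5866,-4.5406) (cross=-11.627)
θ=292°: ex = (C−B)/|BC| = (-0.4453,-0.8954); ey = (0.8954,-0.4453)
θ=292°: P = B + 2.09·ex + -0.62·ey = (-0.7366,-3.4497)

θ=89°: -1.84 0.88
θ=99°: -1.99 0.58
θ=121°: -2.24 -0.10
θ=292°: -0.74 -3.45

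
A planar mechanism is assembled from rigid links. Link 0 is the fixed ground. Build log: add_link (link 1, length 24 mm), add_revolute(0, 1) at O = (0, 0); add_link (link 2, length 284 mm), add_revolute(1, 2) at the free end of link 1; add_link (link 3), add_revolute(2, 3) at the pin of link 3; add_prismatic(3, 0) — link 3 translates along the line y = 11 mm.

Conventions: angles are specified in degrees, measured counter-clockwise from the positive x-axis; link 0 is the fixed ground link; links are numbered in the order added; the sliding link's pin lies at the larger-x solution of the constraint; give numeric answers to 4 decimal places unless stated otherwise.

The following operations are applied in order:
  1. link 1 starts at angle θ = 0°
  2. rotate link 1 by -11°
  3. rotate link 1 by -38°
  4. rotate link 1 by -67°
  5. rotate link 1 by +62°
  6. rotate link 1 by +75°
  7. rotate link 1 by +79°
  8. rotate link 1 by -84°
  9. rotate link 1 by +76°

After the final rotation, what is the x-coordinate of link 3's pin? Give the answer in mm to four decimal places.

geometry: r = 24 mm, L = 284 mm, e = 11 mm; θ starts at 0°
rotate link 1 by -11°: θ ← 0° -11° = -11°
rotate link 1 by -38°: θ ← -11° -38° = -49°
rotate link 1 by -67°: θ ← -49° -67° = -116°
rotate link 1 by +62°: θ ← -116° +62° = -54°
rotate link 1 by +75°: θ ← -54° +75° = 21°
rotate link 1 by +79°: θ ← 21° +79° = 100°
rotate link 1 by -84°: θ ← 100° -84° = 16°
rotate link 1 by +76°: θ ← 16° +76° = 92°
crank pin P = (r cos θ, r sin θ) = (-0.837588, 23.985380)
h = r sin θ − e = 23.985380 − 11 = 12.985380
x = r cos θ + √(L² − h²) = -0.837588 + 283.702978 = 282.865390

282.8654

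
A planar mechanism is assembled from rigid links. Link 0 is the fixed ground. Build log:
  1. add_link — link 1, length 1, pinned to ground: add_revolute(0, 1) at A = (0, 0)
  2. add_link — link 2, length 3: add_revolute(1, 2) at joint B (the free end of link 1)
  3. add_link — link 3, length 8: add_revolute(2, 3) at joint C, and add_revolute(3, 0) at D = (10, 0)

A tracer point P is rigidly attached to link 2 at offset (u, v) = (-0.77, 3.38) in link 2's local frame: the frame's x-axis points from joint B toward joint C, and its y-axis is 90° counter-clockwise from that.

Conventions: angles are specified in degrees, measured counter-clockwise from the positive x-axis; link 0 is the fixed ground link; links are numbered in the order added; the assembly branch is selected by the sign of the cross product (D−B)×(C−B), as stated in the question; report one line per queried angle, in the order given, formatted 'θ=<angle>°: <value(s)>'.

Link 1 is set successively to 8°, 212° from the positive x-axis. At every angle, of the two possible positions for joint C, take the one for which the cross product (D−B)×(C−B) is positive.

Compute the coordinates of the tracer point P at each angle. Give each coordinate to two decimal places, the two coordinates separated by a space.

A=(0,0), D=(10.00,0)
θ=8°: B = A + 1.00·(cos8°, sin8°) = (0.9903, 0.1392)
θ=8°: |BD| = 9.0108
θ=8°: circle(B,3.00) ∩ circle(D,8.00): a=1.4535, h=2.6244
θ=8°:   candidates: C₊=(2.4841,2.7408) cross=23.648; C₋=(2.4031,-2.5073) cross=-23.648
θ=8°:   branch + wants cross > 0 → take C=(2.4841,2.7408) (cross=23.648)
θ=8°: ex = (C−B)/|BC| = (0.4980,0.8672); ey = (-0.8672,0.4980)
θ=8°: P = B + -0.77·ex + 3.38·ey = (-2.3243,1.1545)
θ=212°: B = A + 1.00·(cos212°, sin212°) = (-0.8480, -0.5299)
θ=212°: |BD| = 10.8610
θ=212°: circle(B,3.00) ∩ circle(D,8.00): a=2.8985, h=0.7738
θ=212°:   candidates: C₊=(2.0092,0.3844) cross=8.404; C₋=(2.0847,-1.1614) cross=-8.404
θ=212°:   branch + wants cross > 0 → take C=(2.0092,0.3844) (cross=8.404)
θ=212°: ex = (C−B)/|BC| = (0.9524,0.3048); ey = (-0.3048,0.9524)
θ=212°: P = B + -0.77·ex + 3.38·ey = (-2.6115,2.4546)

θ=8°: -2.32 1.15
θ=212°: -2.61 2.45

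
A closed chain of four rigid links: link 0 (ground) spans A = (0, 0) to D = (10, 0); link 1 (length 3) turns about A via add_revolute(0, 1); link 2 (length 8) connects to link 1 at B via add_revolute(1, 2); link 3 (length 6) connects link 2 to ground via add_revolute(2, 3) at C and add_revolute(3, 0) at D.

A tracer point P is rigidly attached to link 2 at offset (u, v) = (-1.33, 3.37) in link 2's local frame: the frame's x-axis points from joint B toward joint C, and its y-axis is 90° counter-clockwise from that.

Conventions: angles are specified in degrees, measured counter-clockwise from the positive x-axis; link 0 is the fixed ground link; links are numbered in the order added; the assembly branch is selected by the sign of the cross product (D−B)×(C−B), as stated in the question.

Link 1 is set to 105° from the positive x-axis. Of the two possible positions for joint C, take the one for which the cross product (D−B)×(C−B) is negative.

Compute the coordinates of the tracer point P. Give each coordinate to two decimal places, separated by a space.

A=(0,0), D=(10.00,0)
B = A + 3.00·(cos105°, sin105°) = (-0.7765, 2.8978)
|BD| = 11.1593
circle(B,8.00) ∩ circle(D,6.00): a=6.8342, h=4.1586
  candidates: C₊=(6.9032,5.1390) cross=46.407; C₋=(4.7434,-2.8928) cross=-46.407
  branch - wants cross < 0 → take C=(4.7434,-2.8928) (cross=-46.407)
ex = (C−B)/|BC| = (0.6900,-0.7238); ey = (0.7238,0.6900)
P = B + -1.33·ex + 3.37·ey = (0.7451,6.1857)

0.75 6.19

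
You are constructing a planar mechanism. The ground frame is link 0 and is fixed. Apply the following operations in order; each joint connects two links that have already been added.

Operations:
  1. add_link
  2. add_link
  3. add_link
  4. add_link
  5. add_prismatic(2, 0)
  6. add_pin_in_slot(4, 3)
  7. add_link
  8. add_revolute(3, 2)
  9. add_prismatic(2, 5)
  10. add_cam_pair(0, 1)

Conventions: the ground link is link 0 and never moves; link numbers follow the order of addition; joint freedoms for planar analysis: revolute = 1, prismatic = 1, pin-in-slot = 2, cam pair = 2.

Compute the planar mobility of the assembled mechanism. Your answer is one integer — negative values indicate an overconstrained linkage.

(L,J1,J2)=(1,0,0); link0 fixed
link1: (2,0,0)
link2: (3,0,0)
link3: (4,0,0)
link4: (5,0,0)
P 2-0 [J1]: (5,1,0)
PS 4-3 [J2]: (5,1,1)
link5: (6,1,1)
R 3-2 [J1]: (6,2,1)
P 2-5 [J1]: (6,3,1)
C 0-1 [J2]: (6,3,2)
Grübler: 3·5 − 2·3 − 2 = 7

M = 7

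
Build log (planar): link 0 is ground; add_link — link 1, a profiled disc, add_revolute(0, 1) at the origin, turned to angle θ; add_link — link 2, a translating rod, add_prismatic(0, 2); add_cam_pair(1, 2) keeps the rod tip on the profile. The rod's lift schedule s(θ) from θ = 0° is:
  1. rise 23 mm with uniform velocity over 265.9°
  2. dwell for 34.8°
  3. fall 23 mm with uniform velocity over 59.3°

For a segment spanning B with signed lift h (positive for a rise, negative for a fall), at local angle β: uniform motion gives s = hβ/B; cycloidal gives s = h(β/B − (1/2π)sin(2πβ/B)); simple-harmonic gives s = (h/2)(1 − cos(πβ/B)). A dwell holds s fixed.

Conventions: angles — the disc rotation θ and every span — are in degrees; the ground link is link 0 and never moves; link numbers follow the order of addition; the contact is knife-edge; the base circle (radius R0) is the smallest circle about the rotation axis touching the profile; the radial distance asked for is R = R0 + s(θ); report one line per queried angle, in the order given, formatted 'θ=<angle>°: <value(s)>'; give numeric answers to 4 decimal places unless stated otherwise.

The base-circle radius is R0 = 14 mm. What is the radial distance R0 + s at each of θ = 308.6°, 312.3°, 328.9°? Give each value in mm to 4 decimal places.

seg 1 [0°–265.9°] uniform, h=23: full span → s += 23 → s = 23.0000
seg 2 [265.9°–300.7°] dwell: s stays 23.0000
seg 3 [300.7°–360°] uniform, h=-23: θ=308.6° here. β=7.9, B=59.3. -23·7.9/59.3 = -3.0641 → s = 19.9359
seg 3 [300.7°–360°] uniform, h=-23: θ=312.3° here. β=11.6, B=59.3. -23·11.6/59.3 = -4.4992 → s = 18.5008
seg 3 [300.7°–360°] uniform, h=-23: θ=328.9° here. β=28.2, B=59.3. -23·28.2/59.3 = -10.9376 → s = 12.0624
θ=308.6°: R = R0 + s = 14 + 19.9359 = 33.9359
θ=312.3°: R = R0 + s = 14 + 18.5008 = 32.5008
θ=328.9°: R = R0 + s = 14 + 12.0624 = 26.0624

θ=308.6°: 33.9359
θ=312.3°: 32.5008
θ=328.9°: 26.0624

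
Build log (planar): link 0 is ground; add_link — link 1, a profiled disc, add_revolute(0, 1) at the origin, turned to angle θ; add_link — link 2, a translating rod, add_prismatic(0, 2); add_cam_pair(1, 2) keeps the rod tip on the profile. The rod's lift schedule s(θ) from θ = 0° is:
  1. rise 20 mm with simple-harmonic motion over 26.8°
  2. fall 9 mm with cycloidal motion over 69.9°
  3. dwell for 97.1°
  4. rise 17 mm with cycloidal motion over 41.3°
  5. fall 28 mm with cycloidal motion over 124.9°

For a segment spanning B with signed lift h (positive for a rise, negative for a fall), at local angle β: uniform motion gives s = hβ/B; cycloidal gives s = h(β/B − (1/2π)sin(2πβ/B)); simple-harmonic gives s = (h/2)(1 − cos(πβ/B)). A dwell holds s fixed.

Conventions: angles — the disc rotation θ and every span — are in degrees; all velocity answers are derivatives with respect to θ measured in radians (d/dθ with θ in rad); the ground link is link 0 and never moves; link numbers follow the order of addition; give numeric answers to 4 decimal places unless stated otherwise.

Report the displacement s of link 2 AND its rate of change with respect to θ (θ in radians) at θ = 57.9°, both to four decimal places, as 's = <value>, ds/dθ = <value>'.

seg 1 [0°–26.8°] simple-harmonic, h=20: full span → s += 20 → s = 20.0000
seg 2 [26.8°–96.7°] cycloidal, h=-9: θ=57.9° here. β=31.1, B=69.9. -9·(0.4449 − sin(2π·0.4449)/(2π)) = -3.5184 → s = 16.4816
velocity in seg [26.8°–96.7°] (cycloidal), θ in radians: β = 31.1° = 0.5428 rad, B = 69.9° = 1.2200 rad; ds/dθ = (h/B)(1 − cos(2πβ/B)) = ((-9)/1.2200)(1 − cos(2π·0.4449)) = -14.316911 mm/rad

s = 16.4816, ds/dθ = -14.3169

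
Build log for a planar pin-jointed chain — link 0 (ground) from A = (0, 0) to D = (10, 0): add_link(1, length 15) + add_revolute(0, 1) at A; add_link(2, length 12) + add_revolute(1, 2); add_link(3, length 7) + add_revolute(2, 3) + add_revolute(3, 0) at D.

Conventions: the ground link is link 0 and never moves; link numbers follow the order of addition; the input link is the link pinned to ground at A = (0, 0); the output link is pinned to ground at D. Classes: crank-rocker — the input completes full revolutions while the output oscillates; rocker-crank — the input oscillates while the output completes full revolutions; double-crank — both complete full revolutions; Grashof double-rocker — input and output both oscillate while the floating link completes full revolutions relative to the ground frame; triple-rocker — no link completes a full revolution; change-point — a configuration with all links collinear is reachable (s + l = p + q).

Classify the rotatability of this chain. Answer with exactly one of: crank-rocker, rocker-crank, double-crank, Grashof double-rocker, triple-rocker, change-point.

lengths: ground=10, input=15, coupler=12, output=7
sorted: s=7 (shortest), l=15 (longest), p+q=22
s + l = 22 vs p + q = 22
s + l = p + q → change-point (collinear configuration reachable)

change-point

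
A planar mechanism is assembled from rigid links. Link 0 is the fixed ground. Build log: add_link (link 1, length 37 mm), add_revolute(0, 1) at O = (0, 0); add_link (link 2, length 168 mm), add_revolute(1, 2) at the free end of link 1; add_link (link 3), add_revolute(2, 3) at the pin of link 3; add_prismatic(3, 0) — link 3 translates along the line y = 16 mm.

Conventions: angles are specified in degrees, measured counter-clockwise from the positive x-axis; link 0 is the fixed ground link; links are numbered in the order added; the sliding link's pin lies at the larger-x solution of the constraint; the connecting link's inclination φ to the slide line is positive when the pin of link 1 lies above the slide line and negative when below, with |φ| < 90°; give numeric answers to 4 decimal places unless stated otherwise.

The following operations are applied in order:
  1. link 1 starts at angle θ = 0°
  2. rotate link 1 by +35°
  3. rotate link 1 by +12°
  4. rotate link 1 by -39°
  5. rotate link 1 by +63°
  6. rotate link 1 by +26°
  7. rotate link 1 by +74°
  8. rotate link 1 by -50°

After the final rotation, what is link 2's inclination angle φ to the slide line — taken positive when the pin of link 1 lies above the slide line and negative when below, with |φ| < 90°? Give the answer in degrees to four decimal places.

geometry: r = 37 mm, L = 168 mm, e = 16 mm; θ starts at 0°
rotate link 1 by +35°: θ ← 0° +35° = 35°
rotate link 1 by +12°: θ ← 35° +12° = 47°
rotate link 1 by -39°: θ ← 47° -39° = 8°
rotate link 1 by +63°: θ ← 8° +63° = 71°
rotate link 1 by +26°: θ ← 71° +26° = 97°
rotate link 1 by +74°: θ ← 97° +74° = 171°
rotate link 1 by -50°: θ ← 171° -50° = 121°
h = r sin θ − e = 31.715190 − 16 = 15.715190
sin φ = h / L = 15.715190 / 168 = 0.09354280
φ = arcsin(0.09354280) = 5.367455°

5.3675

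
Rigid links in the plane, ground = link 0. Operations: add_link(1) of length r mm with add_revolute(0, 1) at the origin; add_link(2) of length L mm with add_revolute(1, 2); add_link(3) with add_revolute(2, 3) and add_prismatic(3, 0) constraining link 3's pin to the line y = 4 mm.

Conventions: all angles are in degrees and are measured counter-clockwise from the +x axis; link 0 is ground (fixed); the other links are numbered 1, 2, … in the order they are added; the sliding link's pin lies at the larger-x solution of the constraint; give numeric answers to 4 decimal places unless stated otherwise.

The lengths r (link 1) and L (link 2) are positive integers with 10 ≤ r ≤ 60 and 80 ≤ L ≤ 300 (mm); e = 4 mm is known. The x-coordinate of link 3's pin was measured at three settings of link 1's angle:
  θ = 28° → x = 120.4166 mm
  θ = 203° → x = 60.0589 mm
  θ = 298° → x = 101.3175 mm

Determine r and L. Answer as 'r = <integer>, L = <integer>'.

constraint per measurement: (x − r cos θ)² + (r sin θ − e)² = L²
subtracting the θ₁ and θ₂ equations cancels the r² and L² terms:
r = (x₁² − x₂²) / (2[(x₁cos θ₁ + e sin θ₁) − (x₂cos θ₂ + e sin θ₂)]) = 33.0000 → r = 33
L² = (x₁ − r cos θ₁)² + (r sin θ₁ − e)² = 8463.9950 → L = 92.0000 → L = 92
check at θ₃=298°: x = 101.3175 (printed 101.3175) ✓

r = 33, L = 92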